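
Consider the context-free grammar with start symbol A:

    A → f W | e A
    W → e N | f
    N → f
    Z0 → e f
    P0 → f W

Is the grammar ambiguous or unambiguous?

Only A, W, N are reachable from A; ignoring the rest: The reachable rules are right-linear with at most one rule per (nonterminal, next-terminal) pair. Each input token forces the next rule, so parsing is deterministic.

Unambiguous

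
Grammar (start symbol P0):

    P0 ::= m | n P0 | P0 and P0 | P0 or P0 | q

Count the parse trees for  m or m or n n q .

2

Parse trees for m or m or n n q:
  [P0 [P0 m] or [P0 [P0 m] or [P0 n [P0 n [P0 q]]]]]
  [P0 [P0 [P0 m] or [P0 m]] or [P0 n [P0 n [P0 q]]]]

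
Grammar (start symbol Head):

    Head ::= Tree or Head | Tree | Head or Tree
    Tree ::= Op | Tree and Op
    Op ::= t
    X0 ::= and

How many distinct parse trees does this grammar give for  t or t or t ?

Parse trees for t or t or t:
  [Head [Tree [Op t]] or [Head [Tree [Op t]] or [Head [Tree [Op t]]]]]
  [Head [Tree [Op t]] or [Head [Head [Tree [Op t]]] or [Tree [Op t]]]]
  [Head [Head [Tree [Op t]] or [Head [Tree [Op t]]]] or [Tree [Op t]]]
  [Head [Head [Head [Tree [Op t]]] or [Tree [Op t]]] or [Tree [Op t]]]

4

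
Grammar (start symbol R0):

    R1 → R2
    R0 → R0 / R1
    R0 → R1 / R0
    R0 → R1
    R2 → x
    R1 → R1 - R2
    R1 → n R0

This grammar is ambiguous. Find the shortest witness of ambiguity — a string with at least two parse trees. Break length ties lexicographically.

length 1: no string has ≥2 trees
length 2: no string has ≥2 trees
length 3: x / x has 2 parse trees

Two derivations of x / x:
  R0 ⇒ R0 / R1 ⇒ R1 / R1 ⇒ R2 / R1 ⇒ x / R1 ⇒ x / R2 ⇒ x / x
  R0 ⇒ R1 / R0 ⇒ R2 / R0 ⇒ x / R0 ⇒ x / R1 ⇒ x / R2 ⇒ x / x

x / x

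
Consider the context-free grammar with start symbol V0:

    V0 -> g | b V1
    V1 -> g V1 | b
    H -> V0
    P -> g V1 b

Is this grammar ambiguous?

(H, P are unreachable from V0, so their rules don't affect L(V0).) Each reachable nonterminal has at most one production per leading terminal, and all productions are right-linear; the derivation is determined token-by-token.

Unambiguous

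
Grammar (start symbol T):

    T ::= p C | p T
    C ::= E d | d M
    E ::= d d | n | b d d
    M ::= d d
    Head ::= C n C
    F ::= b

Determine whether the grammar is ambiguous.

Ambiguous

Witness: p d d d

Derivation 1: T ⇒ p C ⇒ p E d ⇒ p d d d
Derivation 2: T ⇒ p C ⇒ p d M ⇒ p d d d

Two distinct leftmost derivations for the same string.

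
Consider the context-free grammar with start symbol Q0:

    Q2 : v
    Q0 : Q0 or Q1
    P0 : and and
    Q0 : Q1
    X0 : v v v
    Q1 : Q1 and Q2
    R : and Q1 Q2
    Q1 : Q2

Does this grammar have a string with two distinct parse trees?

(X0, R, P0 are unreachable from Q0, so their rules don't affect L(Q0).) Q0 → Q0 or Q1 | Q1  ;  Q1 → Q1 and Q2 | Q2  — a left-associative chain with Q2 at the bottom. Each string factors uniquely by precedence.

Unambiguous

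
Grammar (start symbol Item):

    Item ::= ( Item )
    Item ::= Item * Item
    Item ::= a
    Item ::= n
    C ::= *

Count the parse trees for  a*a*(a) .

2

Parse trees for a*a*(a):
  [Item [Item a] * [Item [Item a] * [Item ( [Item a] )]]]
  [Item [Item [Item a] * [Item a]] * [Item ( [Item a] )]]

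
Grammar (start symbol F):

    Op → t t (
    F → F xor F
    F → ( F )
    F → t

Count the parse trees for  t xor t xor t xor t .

Parse trees for t xor t xor t xor t:
  [F [F t] xor [F [F t] xor [F [F t] xor [F t]]]]
  [F [F t] xor [F [F [F t] xor [F t]] xor [F t]]]
  [F [F [F t] xor [F t]] xor [F [F t] xor [F t]]]
  [F [F [F t] xor [F [F t] xor [F t]]] xor [F t]]
  [F [F [F [F t] xor [F t]] xor [F t]] xor [F t]]

5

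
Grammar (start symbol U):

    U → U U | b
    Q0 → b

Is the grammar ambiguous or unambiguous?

Ambiguous

Witness: b b b

Derivation 1: U ⇒ U U ⇒ U U U ⇒ b U U ⇒ b b U ⇒ b b b
Derivation 2: U ⇒ U U ⇒ b U ⇒ b U U ⇒ b b U ⇒ b b b

Two distinct leftmost derivations for the same string.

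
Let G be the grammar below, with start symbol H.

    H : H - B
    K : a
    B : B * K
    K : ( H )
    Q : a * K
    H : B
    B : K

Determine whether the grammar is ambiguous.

Unambiguous

(Q is unreachable from H, so its rules don't affect L(H).) The grammar is stratified — H handles '-' (left-recursive), B handles '*', K atoms. Each operator has a fixed associativity and precedence level, so every string has one parse.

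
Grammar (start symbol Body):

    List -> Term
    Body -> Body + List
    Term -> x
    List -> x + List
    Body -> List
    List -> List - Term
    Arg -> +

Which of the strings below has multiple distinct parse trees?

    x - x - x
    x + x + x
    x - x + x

x + x + x

x - x - x: 1 tree
x + x + x: 4 trees
x - x + x: 1 tree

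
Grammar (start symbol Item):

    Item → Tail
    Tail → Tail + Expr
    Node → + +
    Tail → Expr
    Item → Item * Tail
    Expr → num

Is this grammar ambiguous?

Unambiguous

(Node is unreachable from Item, so its rules don't affect L(Item).) This is a standard precedence ladder (Item over Tail over Expr), with each level left-recursive on its own operator ('*' at Item, '+' at Tail). That structure is LR(1), hence unambiguous.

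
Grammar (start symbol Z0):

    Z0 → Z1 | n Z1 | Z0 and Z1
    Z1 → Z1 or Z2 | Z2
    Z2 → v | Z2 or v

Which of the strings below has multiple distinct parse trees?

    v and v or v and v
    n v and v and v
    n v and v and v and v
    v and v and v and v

v and v or v and v: 2 trees
n v and v and v: 1 tree
n v and v and v and v: 1 tree
v and v and v and v: 1 tree

v and v or v and v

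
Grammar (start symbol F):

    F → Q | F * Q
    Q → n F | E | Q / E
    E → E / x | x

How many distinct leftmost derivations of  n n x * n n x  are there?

3

Parse trees for n n x * n n x:
  [F [Q n [F [Q n [F [F [Q [E x]]] * [Q n [F [Q n [F [Q [E x]]]]]]]]]]]
  [F [Q n [F [F [Q n [F [Q [E x]]]]] * [Q n [F [Q n [F [Q [E x]]]]]]]]]
  [F [F [Q n [F [Q n [F [Q [E x]]]]]]] * [Q n [F [Q n [F [Q [E x]]]]]]]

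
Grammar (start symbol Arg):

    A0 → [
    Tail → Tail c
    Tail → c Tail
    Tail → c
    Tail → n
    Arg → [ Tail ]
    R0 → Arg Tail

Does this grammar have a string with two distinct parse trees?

Witness: [ c c ]

Derivation 1: Arg ⇒ [ Tail ] ⇒ [ Tail c ] ⇒ [ c c ]
Derivation 2: Arg ⇒ [ Tail ] ⇒ [ c Tail ] ⇒ [ c c ]

Two distinct leftmost derivations for the same string.

Ambiguous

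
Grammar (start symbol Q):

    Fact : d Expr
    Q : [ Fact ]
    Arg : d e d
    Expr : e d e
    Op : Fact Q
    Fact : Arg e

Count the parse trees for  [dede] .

2

Parse trees for [dede]:
  [Q [ [Fact d [Expr e d e]] ]]
  [Q [ [Fact [Arg d e d] e] ]]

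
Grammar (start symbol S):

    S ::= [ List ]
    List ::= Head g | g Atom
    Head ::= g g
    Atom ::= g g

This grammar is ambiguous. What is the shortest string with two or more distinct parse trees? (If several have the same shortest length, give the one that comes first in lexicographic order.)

length 5: [ g g g ] has 2 parse trees

Two derivations of [ g g g ]:
  S ⇒ [ List ] ⇒ [ Head g ] ⇒ [ g g g ]
  S ⇒ [ List ] ⇒ [ g Atom ] ⇒ [ g g g ]

[ g g g ]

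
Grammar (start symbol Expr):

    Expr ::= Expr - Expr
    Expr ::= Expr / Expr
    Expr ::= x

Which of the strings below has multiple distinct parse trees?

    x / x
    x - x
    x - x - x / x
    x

x - x - x / x

x / x: 1 tree
x - x: 1 tree
x - x - x / x: 5 trees
x: 1 tree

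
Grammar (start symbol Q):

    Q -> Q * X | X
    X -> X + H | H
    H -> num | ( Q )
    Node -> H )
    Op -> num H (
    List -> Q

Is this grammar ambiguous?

Unambiguous

Only Q, X, H are reachable from Q; ignoring the rest: The grammar is stratified — Q handles '*' (left-recursive), X handles '+', H atoms. Each operator has a fixed associativity and precedence level, so every string has one parse.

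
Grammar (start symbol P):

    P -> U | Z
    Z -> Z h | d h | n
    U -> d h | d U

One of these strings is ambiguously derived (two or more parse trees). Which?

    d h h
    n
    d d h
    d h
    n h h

d h

d h h: 1 tree
n: 1 tree
d d h: 1 tree
d h: 2 trees
n h h: 1 tree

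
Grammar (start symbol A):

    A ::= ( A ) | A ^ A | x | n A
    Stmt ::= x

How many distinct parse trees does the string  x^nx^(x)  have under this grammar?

3

Parse trees for x^nx^(x):
  [A [A x] ^ [A [A n [A x]] ^ [A ( [A x] )]]]
  [A [A x] ^ [A n [A [A x] ^ [A ( [A x] )]]]]
  [A [A [A x] ^ [A n [A x]]] ^ [A ( [A x] )]]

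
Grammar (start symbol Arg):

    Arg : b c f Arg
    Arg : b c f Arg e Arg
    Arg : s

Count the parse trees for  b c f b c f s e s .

2

Parse trees for b c f b c f s e s:
  [Arg b c f [Arg b c f [Arg s] e [Arg s]]]
  [Arg b c f [Arg b c f [Arg s]] e [Arg s]]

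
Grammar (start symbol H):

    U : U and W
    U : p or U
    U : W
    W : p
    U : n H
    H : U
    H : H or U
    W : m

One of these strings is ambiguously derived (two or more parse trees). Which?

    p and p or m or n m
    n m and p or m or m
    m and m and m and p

p and p or m or n m: 1 tree
n m and p or m or m: 4 trees
m and m and m and p: 1 tree

n m and p or m or m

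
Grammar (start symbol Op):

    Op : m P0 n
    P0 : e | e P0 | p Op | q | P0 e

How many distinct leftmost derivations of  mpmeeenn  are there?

4

Parse trees for mpmeeenn:
  [Op m [P0 p [Op m [P0 e [P0 e [P0 e]]] n]] n]
  [Op m [P0 p [Op m [P0 e [P0 [P0 e] e]] n]] n]
  [Op m [P0 p [Op m [P0 [P0 e [P0 e]] e] n]] n]
  [Op m [P0 p [Op m [P0 [P0 [P0 e] e] e] n]] n]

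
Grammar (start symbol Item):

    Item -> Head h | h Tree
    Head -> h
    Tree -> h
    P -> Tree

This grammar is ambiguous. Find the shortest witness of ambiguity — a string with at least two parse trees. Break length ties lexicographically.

length 2: h h has 2 parse trees

Two derivations of h h:
  Item ⇒ Head h ⇒ h h
  Item ⇒ h Tree ⇒ h h

h h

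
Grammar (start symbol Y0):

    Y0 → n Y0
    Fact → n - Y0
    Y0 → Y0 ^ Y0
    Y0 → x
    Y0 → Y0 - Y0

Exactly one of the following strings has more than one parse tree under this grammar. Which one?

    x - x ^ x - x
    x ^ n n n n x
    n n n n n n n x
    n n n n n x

x - x ^ x - x: 5 trees
x ^ n n n n x: 1 tree
n n n n n n n x: 1 tree
n n n n n x: 1 tree

x - x ^ x - x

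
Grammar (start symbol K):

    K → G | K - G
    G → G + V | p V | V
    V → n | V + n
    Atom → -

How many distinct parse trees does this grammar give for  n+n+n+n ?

8

Parse trees for n+n+n+n:
  [K [G [G [V n]] + [V [V [V n] + n] + n]]]
  [K [G [G [G [V n]] + [V n]] + [V [V n] + n]]]
  [K [G [G [V [V n] + n]] + [V [V n] + n]]]
  [K [G [G [G [V n]] + [V [V n] + n]] + [V n]]]
  [K [G [G [G [G [V n]] + [V n]] + [V n]] + [V n]]]
  [K [G [G [G [V [V n] + n]] + [V n]] + [V n]]]
  [K [G [G [V [V [V n] + n] + n]] + [V n]]]
  [K [G [V [V [V [V n] + n] + n] + n]]]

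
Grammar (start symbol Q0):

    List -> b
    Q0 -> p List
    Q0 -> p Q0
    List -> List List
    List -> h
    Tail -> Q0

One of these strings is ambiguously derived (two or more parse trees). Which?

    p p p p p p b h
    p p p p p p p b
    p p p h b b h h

p p p h b b h h

p p p p p p b h: 1 tree
p p p p p p p b: 1 tree
p p p h b b h h: 14 trees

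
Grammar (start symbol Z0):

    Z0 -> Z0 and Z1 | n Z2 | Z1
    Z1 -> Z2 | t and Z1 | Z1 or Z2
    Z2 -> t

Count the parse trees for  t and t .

2

Parse trees for t and t:
  [Z0 [Z0 [Z1 [Z2 t]]] and [Z1 [Z2 t]]]
  [Z0 [Z1 t and [Z1 [Z2 t]]]]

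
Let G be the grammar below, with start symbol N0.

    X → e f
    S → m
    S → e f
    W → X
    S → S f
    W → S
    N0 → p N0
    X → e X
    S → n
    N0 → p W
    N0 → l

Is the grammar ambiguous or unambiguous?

Ambiguous

Witness: p e f

Derivation 1: N0 ⇒ p W ⇒ p X ⇒ p e f
Derivation 2: N0 ⇒ p W ⇒ p S ⇒ p e f

Two distinct leftmost derivations for the same string.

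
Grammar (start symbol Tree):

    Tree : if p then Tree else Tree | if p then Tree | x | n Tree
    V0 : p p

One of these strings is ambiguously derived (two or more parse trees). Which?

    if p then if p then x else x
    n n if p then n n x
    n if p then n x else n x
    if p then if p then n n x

if p then if p then x else x

if p then if p then x else x: 2 trees
n n if p then n n x: 1 tree
n if p then n x else n x: 1 tree
if p then if p then n n x: 1 tree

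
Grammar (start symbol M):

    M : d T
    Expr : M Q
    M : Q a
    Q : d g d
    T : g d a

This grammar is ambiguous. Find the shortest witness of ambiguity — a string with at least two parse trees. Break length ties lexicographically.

length 4: d g d a has 2 parse trees

Two derivations of d g d a:
  M ⇒ d T ⇒ d g d a
  M ⇒ Q a ⇒ d g d a

d g d a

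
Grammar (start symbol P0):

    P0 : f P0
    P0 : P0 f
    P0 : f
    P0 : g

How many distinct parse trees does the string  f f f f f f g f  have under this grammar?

Parse trees for f f f f f f g f:
  [P0 f [P0 f [P0 f [P0 f [P0 f [P0 f [P0 [P0 g] f]]]]]]]
  [P0 f [P0 f [P0 f [P0 f [P0 f [P0 [P0 f [P0 g]] f]]]]]]
  [P0 f [P0 f [P0 f [P0 f [P0 [P0 f [P0 f [P0 g]]] f]]]]]
  [P0 f [P0 f [P0 f [P0 [P0 f [P0 f [P0 f [P0 g]]]] f]]]]
  [P0 f [P0 f [P0 [P0 f [P0 f [P0 f [P0 f [P0 g]]]]] f]]]
  [P0 f [P0 [P0 f [P0 f [P0 f [P0 f [P0 f [P0 g]]]]]] f]]
  [P0 [P0 f [P0 f [P0 f [P0 f [P0 f [P0 f [P0 g]]]]]]] f]

7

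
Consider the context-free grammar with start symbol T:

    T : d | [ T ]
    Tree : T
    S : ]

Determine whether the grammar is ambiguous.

Only T is reachable from T; ignoring the rest: L(T) is { openⁿ atom closeⁿ : n ≥ 0 }. The bracket depth fixes n, and the derivation is forced at every step.

Unambiguous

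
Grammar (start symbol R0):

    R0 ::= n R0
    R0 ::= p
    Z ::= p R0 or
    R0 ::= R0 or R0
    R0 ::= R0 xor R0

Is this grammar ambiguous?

Ambiguous

Witness: n p or p

Derivation 1: R0 ⇒ n R0 ⇒ n R0 or R0 ⇒ n p or R0 ⇒ n p or p
Derivation 2: R0 ⇒ R0 or R0 ⇒ n R0 or R0 ⇒ n p or R0 ⇒ n p or p

Two distinct leftmost derivations for the same string.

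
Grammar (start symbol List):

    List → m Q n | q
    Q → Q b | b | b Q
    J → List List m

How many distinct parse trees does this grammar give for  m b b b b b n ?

Parse trees for m b b b b b n (showing first 6 of 16):
  [List m [Q [Q [Q [Q [Q b] b] b] b] b] n]
  [List m [Q [Q [Q [Q b [Q b]] b] b] b] n]
  [List m [Q [Q [Q b [Q [Q b] b]] b] b] n]
  [List m [Q [Q [Q b [Q b [Q b]]] b] b] n]
  [List m [Q [Q b [Q [Q [Q b] b] b]] b] n]
  [List m [Q [Q b [Q [Q b [Q b]] b]] b] n]

16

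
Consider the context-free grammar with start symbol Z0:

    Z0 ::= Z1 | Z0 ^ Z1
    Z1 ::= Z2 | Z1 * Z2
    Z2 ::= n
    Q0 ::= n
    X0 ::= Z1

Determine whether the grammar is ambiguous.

Unambiguous

Only Z0, Z1, Z2 are reachable from Z0; ignoring the rest: The grammar is stratified — Z0 handles '^' (left-recursive), Z1 handles '*', Z2 atoms. Each operator has a fixed associativity and precedence level, so every string has one parse.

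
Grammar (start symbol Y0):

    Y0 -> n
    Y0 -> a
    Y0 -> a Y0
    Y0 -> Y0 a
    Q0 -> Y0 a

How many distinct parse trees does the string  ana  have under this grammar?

Parse trees for ana:
  [Y0 a [Y0 [Y0 n] a]]
  [Y0 [Y0 a [Y0 n]] a]

2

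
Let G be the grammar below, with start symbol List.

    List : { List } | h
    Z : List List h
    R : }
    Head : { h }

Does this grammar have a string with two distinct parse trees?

(Z, R, Head are unreachable from List, so their rules don't affect L(List).) L(List) is { openⁿ atom closeⁿ : n ≥ 0 }. The bracket depth fixes n, and the derivation is forced at every step.

Unambiguous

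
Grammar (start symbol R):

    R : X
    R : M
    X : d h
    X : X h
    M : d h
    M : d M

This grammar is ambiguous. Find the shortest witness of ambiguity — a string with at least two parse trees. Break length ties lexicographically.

d h

length 2: d h has 2 parse trees

Two derivations of d h:
  R ⇒ X ⇒ d h
  R ⇒ M ⇒ d h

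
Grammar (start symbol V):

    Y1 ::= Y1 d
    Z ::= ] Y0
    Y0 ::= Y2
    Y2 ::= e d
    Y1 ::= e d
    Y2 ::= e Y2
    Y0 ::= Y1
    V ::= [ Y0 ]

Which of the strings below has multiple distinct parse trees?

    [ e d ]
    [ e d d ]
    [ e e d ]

[ e d ]

[ e d ]: 2 trees
[ e d d ]: 1 tree
[ e e d ]: 1 tree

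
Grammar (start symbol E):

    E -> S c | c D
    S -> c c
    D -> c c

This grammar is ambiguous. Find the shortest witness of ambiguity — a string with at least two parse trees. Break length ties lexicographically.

length 3: c c c has 2 parse trees

Two derivations of c c c:
  E ⇒ S c ⇒ c c c
  E ⇒ c D ⇒ c c c

c c c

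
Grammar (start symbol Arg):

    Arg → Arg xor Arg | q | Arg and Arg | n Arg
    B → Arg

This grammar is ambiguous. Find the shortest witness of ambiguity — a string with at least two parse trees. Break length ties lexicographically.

n q and q

length 1: no string has ≥2 trees
length 2: no string has ≥2 trees
length 3: no string has ≥2 trees
length 4: n q and q has 2 parse trees

Two derivations of n q and q:
  Arg ⇒ Arg and Arg ⇒ n Arg and Arg ⇒ n q and Arg ⇒ n q and q
  Arg ⇒ n Arg ⇒ n Arg and Arg ⇒ n q and Arg ⇒ n q and q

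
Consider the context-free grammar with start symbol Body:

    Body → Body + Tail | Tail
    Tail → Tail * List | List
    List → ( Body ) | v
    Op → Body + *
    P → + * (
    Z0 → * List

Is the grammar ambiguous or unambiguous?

(Op, P, Z0 are unreachable from Body, so their rules don't affect L(Body).) This is a standard precedence ladder (Body over Tail over List), with each level left-recursive on its own operator ('+' at Body, '*' at Tail). That structure is LR(1), hence unambiguous.

Unambiguous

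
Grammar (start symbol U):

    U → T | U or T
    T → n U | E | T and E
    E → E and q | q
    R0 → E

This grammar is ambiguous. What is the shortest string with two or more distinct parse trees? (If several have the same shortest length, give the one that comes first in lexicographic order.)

q and q

length 1: no string has ≥2 trees
length 2: no string has ≥2 trees
length 3: q and q has 2 parse trees

Two derivations of q and q:
  U ⇒ T ⇒ E ⇒ E and q ⇒ q and q
  U ⇒ T ⇒ T and E ⇒ E and E ⇒ q and E ⇒ q and q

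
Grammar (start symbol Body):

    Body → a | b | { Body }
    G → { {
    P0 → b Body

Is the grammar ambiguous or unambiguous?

Only Body is reachable from Body; ignoring the rest: Each string is a nest of matched brackets around a single atom. An opening bracket forces the recursive rule; an atom forces the base rule.

Unambiguous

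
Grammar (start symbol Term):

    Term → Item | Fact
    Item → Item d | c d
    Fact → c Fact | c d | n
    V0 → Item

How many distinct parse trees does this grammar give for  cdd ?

1

Parse trees for cdd:
  [Term [Item [Item c d] d]]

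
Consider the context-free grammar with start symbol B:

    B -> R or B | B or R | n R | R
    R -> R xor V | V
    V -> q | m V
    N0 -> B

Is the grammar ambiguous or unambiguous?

Witness: q or q

Derivation 1: B ⇒ R or B ⇒ V or B ⇒ q or B ⇒ q or R ⇒ q or V ⇒ q or q
Derivation 2: B ⇒ B or R ⇒ R or R ⇒ V or R ⇒ q or R ⇒ q or V ⇒ q or q

Two distinct leftmost derivations for the same string.

Ambiguous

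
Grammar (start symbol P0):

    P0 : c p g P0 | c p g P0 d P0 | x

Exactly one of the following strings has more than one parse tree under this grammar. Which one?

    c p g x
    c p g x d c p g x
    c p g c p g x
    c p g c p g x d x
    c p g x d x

c p g x: 1 tree
c p g x d c p g x: 1 tree
c p g c p g x: 1 tree
c p g c p g x d x: 2 trees
c p g x d x: 1 tree

c p g c p g x d x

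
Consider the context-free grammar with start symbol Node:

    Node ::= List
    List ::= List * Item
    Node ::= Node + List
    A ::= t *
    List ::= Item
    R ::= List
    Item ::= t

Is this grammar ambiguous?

Unambiguous

(A, R are unreachable from Node, so their rules don't affect L(Node).) This is a standard precedence ladder (Node over List over Item), with each level left-recursive on its own operator ('+' at Node, '*' at List). That structure is LR(1), hence unambiguous.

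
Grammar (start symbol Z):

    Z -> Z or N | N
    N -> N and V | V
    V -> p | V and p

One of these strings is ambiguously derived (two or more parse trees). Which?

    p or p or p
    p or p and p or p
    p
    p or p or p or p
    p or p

p or p or p: 1 tree
p or p and p or p: 2 trees
p: 1 tree
p or p or p or p: 1 tree
p or p: 1 tree

p or p and p or p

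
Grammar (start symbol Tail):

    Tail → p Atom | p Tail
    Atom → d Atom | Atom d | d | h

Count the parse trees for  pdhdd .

3

Parse trees for pdhdd:
  [Tail p [Atom d [Atom [Atom [Atom h] d] d]]]
  [Tail p [Atom [Atom d [Atom [Atom h] d]] d]]
  [Tail p [Atom [Atom [Atom d [Atom h]] d] d]]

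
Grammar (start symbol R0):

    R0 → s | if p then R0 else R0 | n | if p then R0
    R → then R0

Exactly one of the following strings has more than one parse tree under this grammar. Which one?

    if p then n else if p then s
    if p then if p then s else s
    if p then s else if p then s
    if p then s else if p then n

if p then n else if p then s: 1 tree
if p then if p then s else s: 2 trees
if p then s else if p then s: 1 tree
if p then s else if p then n: 1 tree

if p then if p then s else s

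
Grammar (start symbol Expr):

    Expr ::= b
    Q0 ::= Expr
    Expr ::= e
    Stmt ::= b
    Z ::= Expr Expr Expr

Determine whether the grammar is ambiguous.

Unambiguous

(Stmt, Z, Q0 are unreachable from Expr, so their rules don't affect L(Expr).) Restricted to the reachable nonterminals, every rule has the form A → t or A → t B, and no two rules for the same A share a first terminal. The grammar encodes a DFA — one run per string.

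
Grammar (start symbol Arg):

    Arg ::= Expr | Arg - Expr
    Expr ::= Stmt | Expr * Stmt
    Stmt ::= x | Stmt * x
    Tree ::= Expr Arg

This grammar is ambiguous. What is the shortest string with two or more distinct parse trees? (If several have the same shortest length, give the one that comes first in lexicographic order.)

length 1: no string has ≥2 trees
length 3: x * x has 2 parse trees

Two derivations of x * x:
  Arg ⇒ Expr ⇒ Stmt ⇒ Stmt * x ⇒ x * x
  Arg ⇒ Expr ⇒ Expr * Stmt ⇒ Stmt * Stmt ⇒ x * Stmt ⇒ x * x

x * x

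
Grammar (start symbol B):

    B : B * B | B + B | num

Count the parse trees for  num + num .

1

Parse trees for num + num:
  [B [B num] + [B num]]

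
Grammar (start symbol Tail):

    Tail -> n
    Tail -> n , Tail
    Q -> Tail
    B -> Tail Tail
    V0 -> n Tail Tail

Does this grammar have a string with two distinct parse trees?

(Q, B, V0 are unreachable from Tail, so their rules don't affect L(Tail).) Right-recursive list with a separator: after each atom, whether the separator follows determines the rule. One parse per string.

Unambiguous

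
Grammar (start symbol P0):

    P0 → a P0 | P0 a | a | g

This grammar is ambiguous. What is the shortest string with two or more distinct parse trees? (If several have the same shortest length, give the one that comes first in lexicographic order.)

length 1: no string has ≥2 trees
length 2: a a has 2 parse trees

Two derivations of a a:
  P0 ⇒ a P0 ⇒ a a
  P0 ⇒ P0 a ⇒ a a

a a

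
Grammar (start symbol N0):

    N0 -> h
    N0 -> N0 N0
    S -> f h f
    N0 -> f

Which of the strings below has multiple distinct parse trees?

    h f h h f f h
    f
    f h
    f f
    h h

h f h h f f h

h f h h f f h: 132 trees
f: 1 tree
f h: 1 tree
f f: 1 tree
h h: 1 tree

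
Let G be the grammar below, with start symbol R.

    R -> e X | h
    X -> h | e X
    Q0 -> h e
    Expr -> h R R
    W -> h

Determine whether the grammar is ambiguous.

Only R, X are reachable from R; ignoring the rest: Restricted to the reachable nonterminals, every rule has the form A → t or A → t B, and no two rules for the same A share a first terminal. The grammar encodes a DFA — one run per string.

Unambiguous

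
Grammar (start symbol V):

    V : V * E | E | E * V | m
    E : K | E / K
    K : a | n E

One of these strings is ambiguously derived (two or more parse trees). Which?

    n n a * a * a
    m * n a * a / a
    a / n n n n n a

n n a * a * a

n n a * a * a: 4 trees
m * n a * a / a: 1 tree
a / n n n n n a: 1 tree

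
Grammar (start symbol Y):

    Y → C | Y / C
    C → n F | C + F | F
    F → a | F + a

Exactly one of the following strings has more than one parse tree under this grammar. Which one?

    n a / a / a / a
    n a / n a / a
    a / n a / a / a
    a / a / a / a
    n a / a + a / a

n a / a + a / a

n a / a / a / a: 1 tree
n a / n a / a: 1 tree
a / n a / a / a: 1 tree
a / a / a / a: 1 tree
n a / a + a / a: 2 trees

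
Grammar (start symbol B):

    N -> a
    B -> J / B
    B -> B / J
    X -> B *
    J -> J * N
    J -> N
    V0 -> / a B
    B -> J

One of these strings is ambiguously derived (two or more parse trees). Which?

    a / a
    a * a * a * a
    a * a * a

a / a: 2 trees
a * a * a * a: 1 tree
a * a * a: 1 tree

a / a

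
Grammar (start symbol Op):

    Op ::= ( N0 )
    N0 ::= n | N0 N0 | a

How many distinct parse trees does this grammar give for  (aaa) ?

2

Parse trees for (aaa):
  [Op ( [N0 [N0 a] [N0 [N0 a] [N0 a]]] )]
  [Op ( [N0 [N0 [N0 a] [N0 a]] [N0 a]] )]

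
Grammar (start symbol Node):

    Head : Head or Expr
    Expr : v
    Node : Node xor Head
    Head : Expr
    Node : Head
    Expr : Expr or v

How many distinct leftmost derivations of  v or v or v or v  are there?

8

Parse trees for v or v or v or v:
  [Node [Head [Head [Expr v]] or [Expr [Expr [Expr v] or v] or v]]]
  [Node [Head [Head [Head [Expr v]] or [Expr v]] or [Expr [Expr v] or v]]]
  [Node [Head [Head [Expr [Expr v] or v]] or [Expr [Expr v] or v]]]
  [Node [Head [Head [Head [Expr v]] or [Expr [Expr v] or v]] or [Expr v]]]
  [Node [Head [Head [Head [Head [Expr v]] or [Expr v]] or [Expr v]] or [Expr v]]]
  [Node [Head [Head [Head [Expr [Expr v] or v]] or [Expr v]] or [Expr v]]]
  [Node [Head [Head [Expr [Expr [Expr v] or v] or v]] or [Expr v]]]
  [Node [Head [Expr [Expr [Expr [Expr v] or v] or v] or v]]]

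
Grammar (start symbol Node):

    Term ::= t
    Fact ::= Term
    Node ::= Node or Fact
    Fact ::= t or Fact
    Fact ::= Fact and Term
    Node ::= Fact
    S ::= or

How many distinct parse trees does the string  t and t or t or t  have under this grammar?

Parse trees for t and t or t or t:
  [Node [Node [Fact [Fact [Term t]] and [Term t]]] or [Fact t or [Fact [Term t]]]]
  [Node [Node [Node [Fact [Fact [Term t]] and [Term t]]] or [Fact [Term t]]] or [Fact [Term t]]]

2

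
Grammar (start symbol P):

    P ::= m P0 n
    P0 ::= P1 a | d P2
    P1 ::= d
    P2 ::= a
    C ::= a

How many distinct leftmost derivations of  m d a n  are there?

Parse trees for m d a n:
  [P m [P0 [P1 d] a] n]
  [P m [P0 d [P2 a]] n]

2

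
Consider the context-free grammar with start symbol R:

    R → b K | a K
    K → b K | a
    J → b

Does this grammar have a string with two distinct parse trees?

Unambiguous

(J is unreachable from R, so its rules don't affect L(R).) Each reachable nonterminal has at most one production per leading terminal, and all productions are right-linear; the derivation is determined token-by-token.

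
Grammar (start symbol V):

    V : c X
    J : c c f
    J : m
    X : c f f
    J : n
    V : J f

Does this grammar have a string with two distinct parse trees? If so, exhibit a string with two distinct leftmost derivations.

Ambiguous

Witness: c c f f

Derivation 1: V ⇒ c X ⇒ c c f f
Derivation 2: V ⇒ J f ⇒ c c f f

Two distinct leftmost derivations for the same string.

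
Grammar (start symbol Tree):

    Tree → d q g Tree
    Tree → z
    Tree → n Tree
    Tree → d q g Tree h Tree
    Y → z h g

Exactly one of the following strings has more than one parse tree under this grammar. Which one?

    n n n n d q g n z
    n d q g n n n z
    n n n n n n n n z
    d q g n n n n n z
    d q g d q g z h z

n n n n d q g n z: 1 tree
n d q g n n n z: 1 tree
n n n n n n n n z: 1 tree
d q g n n n n n z: 1 tree
d q g d q g z h z: 2 trees

d q g d q g z h z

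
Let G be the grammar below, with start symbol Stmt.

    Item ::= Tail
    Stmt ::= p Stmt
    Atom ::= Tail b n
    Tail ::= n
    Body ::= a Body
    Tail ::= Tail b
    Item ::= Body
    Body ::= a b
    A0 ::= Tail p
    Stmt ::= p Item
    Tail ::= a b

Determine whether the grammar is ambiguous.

Witness: p a b

Derivation 1: Stmt ⇒ p Item ⇒ p Tail ⇒ p a b
Derivation 2: Stmt ⇒ p Item ⇒ p Body ⇒ p a b

Two distinct leftmost derivations for the same string.

Ambiguous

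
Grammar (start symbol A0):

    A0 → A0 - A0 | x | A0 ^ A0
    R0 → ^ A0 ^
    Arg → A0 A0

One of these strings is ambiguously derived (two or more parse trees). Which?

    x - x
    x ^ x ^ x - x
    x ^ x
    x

x - x: 1 tree
x ^ x ^ x - x: 5 trees
x ^ x: 1 tree
x: 1 tree

x ^ x ^ x - x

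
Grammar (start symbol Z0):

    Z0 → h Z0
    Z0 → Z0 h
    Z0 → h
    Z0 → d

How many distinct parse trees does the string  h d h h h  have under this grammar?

4

Parse trees for h d h h h:
  [Z0 h [Z0 [Z0 [Z0 [Z0 d] h] h] h]]
  [Z0 [Z0 h [Z0 [Z0 [Z0 d] h] h]] h]
  [Z0 [Z0 [Z0 h [Z0 [Z0 d] h]] h] h]
  [Z0 [Z0 [Z0 [Z0 h [Z0 d]] h] h] h]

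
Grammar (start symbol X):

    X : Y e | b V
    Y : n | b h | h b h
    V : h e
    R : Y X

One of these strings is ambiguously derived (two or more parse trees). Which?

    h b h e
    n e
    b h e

b h e

h b h e: 1 tree
n e: 1 tree
b h e: 2 trees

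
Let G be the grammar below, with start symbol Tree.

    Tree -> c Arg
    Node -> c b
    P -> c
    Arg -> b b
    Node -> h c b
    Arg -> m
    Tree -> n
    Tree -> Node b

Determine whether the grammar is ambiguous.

Ambiguous

Witness: c b b

Derivation 1: Tree ⇒ c Arg ⇒ c b b
Derivation 2: Tree ⇒ Node b ⇒ c b b

Two distinct leftmost derivations for the same string.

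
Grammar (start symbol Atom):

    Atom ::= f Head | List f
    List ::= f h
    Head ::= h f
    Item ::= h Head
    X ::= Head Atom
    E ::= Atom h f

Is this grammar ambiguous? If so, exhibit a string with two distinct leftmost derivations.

Witness: f h f

Derivation 1: Atom ⇒ f Head ⇒ f h f
Derivation 2: Atom ⇒ List f ⇒ f h f

Two distinct leftmost derivations for the same string.

Ambiguous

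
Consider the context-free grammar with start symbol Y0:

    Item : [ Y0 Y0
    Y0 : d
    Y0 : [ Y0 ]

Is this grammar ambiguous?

Unambiguous

Only Y0 is reachable from Y0; ignoring the rest: L(Y0) is { openⁿ atom closeⁿ : n ≥ 0 }. The bracket depth fixes n, and the derivation is forced at every step.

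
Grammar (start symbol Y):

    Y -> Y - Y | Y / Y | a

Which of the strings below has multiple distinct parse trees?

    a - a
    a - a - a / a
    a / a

a - a: 1 tree
a - a - a / a: 5 trees
a / a: 1 tree

a - a - a / a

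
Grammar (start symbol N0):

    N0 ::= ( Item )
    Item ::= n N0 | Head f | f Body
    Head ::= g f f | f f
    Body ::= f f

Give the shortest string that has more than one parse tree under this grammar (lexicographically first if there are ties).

( f f f )

length 5: ( f f f ) has 2 parse trees

Two derivations of ( f f f ):
  N0 ⇒ ( Item ) ⇒ ( Head f ) ⇒ ( f f f )
  N0 ⇒ ( Item ) ⇒ ( f Body ) ⇒ ( f f f )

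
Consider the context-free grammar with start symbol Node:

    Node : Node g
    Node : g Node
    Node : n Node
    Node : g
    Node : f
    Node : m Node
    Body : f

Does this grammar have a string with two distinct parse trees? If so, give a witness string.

Ambiguous

Witness: g g

Derivation 1: Node ⇒ Node g ⇒ g g
Derivation 2: Node ⇒ g Node ⇒ g g

Two distinct leftmost derivations for the same string.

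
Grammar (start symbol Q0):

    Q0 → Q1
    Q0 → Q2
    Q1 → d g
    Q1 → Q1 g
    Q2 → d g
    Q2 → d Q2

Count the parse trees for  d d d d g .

1

Parse trees for d d d d g:
  [Q0 [Q2 d [Q2 d [Q2 d [Q2 d g]]]]]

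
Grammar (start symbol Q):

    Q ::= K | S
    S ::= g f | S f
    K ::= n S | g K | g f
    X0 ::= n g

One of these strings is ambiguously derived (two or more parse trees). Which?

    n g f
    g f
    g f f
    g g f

n g f: 1 tree
g f: 2 trees
g f f: 1 tree
g g f: 1 tree

g f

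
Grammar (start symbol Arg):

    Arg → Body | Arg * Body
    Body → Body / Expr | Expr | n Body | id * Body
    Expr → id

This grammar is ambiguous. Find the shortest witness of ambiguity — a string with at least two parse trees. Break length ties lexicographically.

length 1: no string has ≥2 trees
length 2: no string has ≥2 trees
length 3: id * id has 2 parse trees

Two derivations of id * id:
  Arg ⇒ Body ⇒ id * Body ⇒ id * Expr ⇒ id * id
  Arg ⇒ Arg * Body ⇒ Body * Body ⇒ Expr * Body ⇒ id * Body ⇒ id * Expr ⇒ id * id

id * id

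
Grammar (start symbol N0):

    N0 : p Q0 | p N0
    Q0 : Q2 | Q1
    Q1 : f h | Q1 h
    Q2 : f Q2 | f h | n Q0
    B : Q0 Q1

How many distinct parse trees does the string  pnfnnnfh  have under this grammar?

2

Parse trees for pnfnnnfh:
  [N0 p [Q0 [Q2 n [Q0 [Q2 f [Q2 n [Q0 [Q2 n [Q0 [Q2 n [Q0 [Q2 f h]]]]]]]]]]]]
  [N0 p [Q0 [Q2 n [Q0 [Q2 f [Q2 n [Q0 [Q2 n [Q0 [Q2 n [Q0 [Q1 f h]]]]]]]]]]]]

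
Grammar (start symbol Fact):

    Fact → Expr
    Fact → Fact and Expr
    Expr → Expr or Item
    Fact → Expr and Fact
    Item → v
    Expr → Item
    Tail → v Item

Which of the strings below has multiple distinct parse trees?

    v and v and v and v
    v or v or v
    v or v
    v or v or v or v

v and v and v and v

v and v and v and v: 8 trees
v or v or v: 1 tree
v or v: 1 tree
v or v or v or v: 1 tree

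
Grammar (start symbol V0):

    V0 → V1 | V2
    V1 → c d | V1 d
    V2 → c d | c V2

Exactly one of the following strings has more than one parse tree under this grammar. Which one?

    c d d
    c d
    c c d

c d

c d d: 1 tree
c d: 2 trees
c c d: 1 tree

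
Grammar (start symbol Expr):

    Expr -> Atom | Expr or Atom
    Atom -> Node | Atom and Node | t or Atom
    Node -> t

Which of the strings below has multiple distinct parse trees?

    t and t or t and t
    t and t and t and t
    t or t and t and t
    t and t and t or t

t or t and t and t

t and t or t and t: 1 tree
t and t and t and t: 1 tree
t or t and t and t: 4 trees
t and t and t or t: 1 tree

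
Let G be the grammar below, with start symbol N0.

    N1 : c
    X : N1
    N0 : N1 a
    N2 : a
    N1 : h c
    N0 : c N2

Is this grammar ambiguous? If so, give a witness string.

Ambiguous

Witness: c a

Derivation 1: N0 ⇒ N1 a ⇒ c a
Derivation 2: N0 ⇒ c N2 ⇒ c a

Two distinct leftmost derivations for the same string.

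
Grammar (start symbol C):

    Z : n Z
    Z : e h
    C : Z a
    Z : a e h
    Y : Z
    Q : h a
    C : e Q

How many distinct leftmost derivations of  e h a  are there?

Parse trees for e h a:
  [C [Z e h] a]
  [C e [Q h a]]

2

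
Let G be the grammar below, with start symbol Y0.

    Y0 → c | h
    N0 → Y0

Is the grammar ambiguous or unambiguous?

(N0 is unreachable from Y0, so its rules don't affect L(Y0).) Restricted to the reachable nonterminals, every rule has the form A → t or A → t B, and no two rules for the same A share a first terminal. The grammar encodes a DFA — one run per string.

Unambiguous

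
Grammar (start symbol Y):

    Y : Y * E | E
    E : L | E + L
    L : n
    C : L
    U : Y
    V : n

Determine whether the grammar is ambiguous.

Only Y, E, L are reachable from Y; ignoring the rest: The grammar is stratified — Y handles '*' (left-recursive), E handles '+', L atoms. Each operator has a fixed associativity and precedence level, so every string has one parse.

Unambiguous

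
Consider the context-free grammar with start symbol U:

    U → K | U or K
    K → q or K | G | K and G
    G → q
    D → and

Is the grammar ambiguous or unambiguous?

Ambiguous

Witness: q or q

Derivation 1: U ⇒ K ⇒ q or K ⇒ q or G ⇒ q or q
Derivation 2: U ⇒ U or K ⇒ K or K ⇒ G or K ⇒ q or K ⇒ q or G ⇒ q or q

Two distinct leftmost derivations for the same string.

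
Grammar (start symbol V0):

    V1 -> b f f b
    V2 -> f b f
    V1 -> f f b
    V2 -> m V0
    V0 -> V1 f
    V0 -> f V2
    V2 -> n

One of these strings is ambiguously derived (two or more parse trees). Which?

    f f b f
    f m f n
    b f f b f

f f b f

f f b f: 2 trees
f m f n: 1 tree
b f f b f: 1 tree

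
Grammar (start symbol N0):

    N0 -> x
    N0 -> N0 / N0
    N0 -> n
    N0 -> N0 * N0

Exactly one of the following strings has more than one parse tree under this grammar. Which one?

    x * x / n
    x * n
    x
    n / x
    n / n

x * x / n

x * x / n: 2 trees
x * n: 1 tree
x: 1 tree
n / x: 1 tree
n / n: 1 tree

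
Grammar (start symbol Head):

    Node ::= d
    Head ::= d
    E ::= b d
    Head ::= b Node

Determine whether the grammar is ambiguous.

(E is unreachable from Head, so its rules don't affect L(Head).) The reachable rules are right-linear with at most one rule per (nonterminal, next-terminal) pair. Each input token forces the next rule, so parsing is deterministic.

Unambiguous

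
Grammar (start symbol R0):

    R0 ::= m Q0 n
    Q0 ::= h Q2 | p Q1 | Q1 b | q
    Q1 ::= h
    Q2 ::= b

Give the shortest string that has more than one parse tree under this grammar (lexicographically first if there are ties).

m h b n

length 3: no string has ≥2 trees
length 4: m h b n has 2 parse trees

Two derivations of m h b n:
  R0 ⇒ m Q0 n ⇒ m h Q2 n ⇒ m h b n
  R0 ⇒ m Q0 n ⇒ m Q1 b n ⇒ m h b n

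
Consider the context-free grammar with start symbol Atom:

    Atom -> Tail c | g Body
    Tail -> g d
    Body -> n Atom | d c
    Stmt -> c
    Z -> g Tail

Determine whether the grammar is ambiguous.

Witness: g d c

Derivation 1: Atom ⇒ Tail c ⇒ g d c
Derivation 2: Atom ⇒ g Body ⇒ g d c

Two distinct leftmost derivations for the same string.

Ambiguous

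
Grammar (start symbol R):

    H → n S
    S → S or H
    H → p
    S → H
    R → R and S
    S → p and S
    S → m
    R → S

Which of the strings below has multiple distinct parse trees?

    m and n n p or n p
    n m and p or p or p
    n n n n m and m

m and n n p or n p

m and n n p or n p: 3 trees
n m and p or p or p: 1 tree
n n n n m and m: 1 tree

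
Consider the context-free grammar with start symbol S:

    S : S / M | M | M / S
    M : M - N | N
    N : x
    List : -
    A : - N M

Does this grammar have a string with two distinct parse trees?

Ambiguous

Witness: x / x

Derivation 1: S ⇒ S / M ⇒ M / M ⇒ N / M ⇒ x / M ⇒ x / N ⇒ x / x
Derivation 2: S ⇒ M / S ⇒ N / S ⇒ x / S ⇒ x / M ⇒ x / N ⇒ x / x

Two distinct leftmost derivations for the same string.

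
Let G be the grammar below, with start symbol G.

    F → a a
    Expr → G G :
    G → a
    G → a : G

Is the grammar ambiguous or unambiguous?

Unambiguous

(F, Expr are unreachable from G, so their rules don't affect L(G).) Right-recursive list with a separator: after each atom, whether the separator follows determines the rule. One parse per string.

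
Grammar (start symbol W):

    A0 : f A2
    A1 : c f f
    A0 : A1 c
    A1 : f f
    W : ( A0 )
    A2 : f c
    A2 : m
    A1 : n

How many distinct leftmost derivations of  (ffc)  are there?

Parse trees for (ffc):
  [W ( [A0 f [A2 f c]] )]
  [W ( [A0 [A1 f f] c] )]

2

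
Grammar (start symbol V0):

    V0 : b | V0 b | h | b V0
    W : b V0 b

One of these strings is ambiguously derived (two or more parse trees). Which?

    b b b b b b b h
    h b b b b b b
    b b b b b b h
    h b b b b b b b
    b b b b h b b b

b b b b h b b b

b b b b b b b h: 1 tree
h b b b b b b: 1 tree
b b b b b b h: 1 tree
h b b b b b b b: 1 tree
b b b b h b b b: 35 trees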